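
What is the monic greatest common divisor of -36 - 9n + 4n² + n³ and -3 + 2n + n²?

3 + n

Repeated division with remainder:
  n³ + 4n² - 9n - 36 = (n + 2)(n² + 2n - 3) + (-10n - 30)
  n² + 2n - 3 = (-(1/10)n + 1/10)(-10n - 30) + (0)
Last nonzero remainder: -10n - 30. Dividing through by -10 gives the monic gcd n + 3.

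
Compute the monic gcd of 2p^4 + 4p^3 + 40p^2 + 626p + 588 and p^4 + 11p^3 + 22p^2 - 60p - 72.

Apply the Euclidean algorithm:
  2p^4 + 4p^3 + 40p^2 + 626p + 588 = (2)(p^4 + 11p^3 + 22p^2 - 60p - 72) + (-18p^3 - 4p^2 + 746p + 732)
  p^4 + 11p^3 + 22p^2 - 60p - 72 = (-(1/18)p - 97/162)(-18p^3 - 4p^2 + 746p + 732) + ((4945/81)p^2 + (34615/81)p + 9890/27)
  -18p^3 - 4p^2 + 746p + 732 = (-(1458/4945)p + 9882/4945)((4945/81)p^2 + (34615/81)p + 9890/27) + (0)
Last nonzero remainder: (4945/81)p^2 + (34615/81)p + 9890/27. Dividing through by 4945/81 gives the monic gcd p^2 + 7p + 6.

p^2 + 7p + 6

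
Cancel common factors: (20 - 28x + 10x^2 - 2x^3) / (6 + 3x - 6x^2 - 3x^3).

(20 - 8x + 2x^2)/(6 + 9x + 3x^2)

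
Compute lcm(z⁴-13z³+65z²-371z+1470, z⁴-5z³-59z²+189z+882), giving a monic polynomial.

Euclidean algorithm in ℚ[z]:
  z⁴-13z³+65z²-371z+1470 = (z⁴-5z³-59z²+189z+882) + (-8z³+124z²-560z+588)
  z⁴-5z³-59z²+189z+882 = (-(1/8)z-21/16)(-8z³+124z²-560z+588) + ((135/4)z²-(945/2)z+6615/4)
  -8z³+124z²-560z+588 = (-(32/135)z+16/45)((135/4)z²-(945/2)z+6615/4) + (0)
Last nonzero remainder: (135/4)z²-(945/2)z+6615/4. Dividing through by 135/4 gives the monic gcd z²-14z+49.
Then lcm(f, g) = f·g / gcd(f, g); expanding and making the result monic gives the answer.

z⁶-4z⁵-34z⁴-20z³-699z²+6552z+26460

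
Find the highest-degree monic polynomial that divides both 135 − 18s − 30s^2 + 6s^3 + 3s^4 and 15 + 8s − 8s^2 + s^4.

By polynomial division,
  3s^4 + 6s^3 − 30s^2 − 18s + 135 = (3)(s^4 − 8s^2 + 8s + 15) + (6s^3 − 6s^2 − 42s + 90)
  s^4 − 8s^2 + 8s + 15 = ((1/6)s + 1/6)(6s^3 − 6s^2 − 42s + 90) + (0)
Last nonzero remainder: 6s^3 − 6s^2 − 42s + 90. Dividing through by 6 gives the monic gcd s^3 − s^2 − 7s + 15.

15 − 7s − s^2 + s^3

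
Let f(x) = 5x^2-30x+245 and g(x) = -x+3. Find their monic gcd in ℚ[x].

1

Repeated division with remainder:
  5x^2-30x+245 = (-5x+15)(-x+3) + (200)
  -x+3 = (-(1/200)x+3/200)(200) + (0)
The last nonzero remainder is the constant 200, so the polynomials are coprime and gcd = 1.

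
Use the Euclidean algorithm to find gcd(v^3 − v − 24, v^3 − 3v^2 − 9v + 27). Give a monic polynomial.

v − 3

Repeated division with remainder:
  v^3 − v − 24 = (v^3 − 3v^2 − 9v + 27) + (3v^2 + 8v − 51)
  v^3 − 3v^2 − 9v + 27 = ((1/3)v − 17/9)(3v^2 + 8v − 51) + ((208/9)v − 208/3)
  3v^2 + 8v − 51 = ((27/208)v + 153/208)((208/9)v − 208/3) + (0)
Last nonzero remainder: (208/9)v − 208/3. Dividing through by 208/9 gives the monic gcd v − 3.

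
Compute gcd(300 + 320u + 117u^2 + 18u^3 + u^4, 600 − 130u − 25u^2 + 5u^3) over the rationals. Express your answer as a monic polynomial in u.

5 + u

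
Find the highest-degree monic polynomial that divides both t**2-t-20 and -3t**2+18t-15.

t-5

Euclidean algorithm in ℚ[t]:
  t**2-t-20 = (-1/3)(-3t**2+18t-15) + (5t-25)
  -3t**2+18t-15 = (-(3/5)t+3/5)(5t-25) + (0)
Last nonzero remainder: 5t-25. Dividing through by 5 gives the monic gcd t-5.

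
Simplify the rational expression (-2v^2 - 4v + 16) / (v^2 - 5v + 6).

(-2v - 8)/(v - 3)

Apply the Euclidean algorithm:
  -2v^2 - 4v + 16 = (-2)(v^2 - 5v + 6) + (-14v + 28)
  v^2 - 5v + 6 = (-(1/14)v + 3/14)(-14v + 28) + (0)
Last nonzero remainder: -14v + 28. Dividing through by -14 gives the monic gcd v - 2.
Cancel v - 2 from numerator and denominator to get the reduced form.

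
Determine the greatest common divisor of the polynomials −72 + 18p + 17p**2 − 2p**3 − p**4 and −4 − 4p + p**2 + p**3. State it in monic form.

−2 + p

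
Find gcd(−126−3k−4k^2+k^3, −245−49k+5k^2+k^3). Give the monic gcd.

By polynomial division,
  k^3−4k^2−3k−126 = (k^3+5k^2−49k−245) + (−9k^2+46k+119)
  k^3+5k^2−49k−245 = (−(1/9)k−91/81)(−9k^2+46k+119) + ((1288/81)k−9016/81)
  −9k^2+46k+119 = (−(729/1288)k−1377/1288)((1288/81)k−9016/81) + (0)
Last nonzero remainder: (1288/81)k−9016/81. Dividing through by 1288/81 gives the monic gcd k−7.

−7+k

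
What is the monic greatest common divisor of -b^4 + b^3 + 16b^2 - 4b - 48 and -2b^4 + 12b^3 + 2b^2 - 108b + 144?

b^3 - 3b^2 - 10b + 24

By polynomial division,
  -b^4 + b^3 + 16b^2 - 4b - 48 = (1/2)(-2b^4 + 12b^3 + 2b^2 - 108b + 144) + (-5b^3 + 15b^2 + 50b - 120)
  -2b^4 + 12b^3 + 2b^2 - 108b + 144 = ((2/5)b - 6/5)(-5b^3 + 15b^2 + 50b - 120) + (0)
Last nonzero remainder: -5b^3 + 15b^2 + 50b - 120. Dividing through by -5 gives the monic gcd b^3 - 3b^2 - 10b + 24.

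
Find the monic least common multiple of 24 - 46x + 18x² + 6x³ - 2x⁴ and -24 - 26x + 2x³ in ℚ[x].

By polynomial division,
  -2x⁴ + 6x³ + 18x² - 46x + 24 = (-x + 3)(2x³ - 26x - 24) + (-8x² + 8x + 96)
  2x³ - 26x - 24 = (-(1/4)x - 1/4)(-8x² + 8x + 96) + (0)
Last nonzero remainder: -8x² + 8x + 96. Dividing through by -8 gives the monic gcd x² - x - 12.
Then lcm(f, g) = f·g / gcd(f, g); expanding and making the result monic gives the answer.

-12 + 11x + 14x² - 12x³ - 2x⁴ + x⁵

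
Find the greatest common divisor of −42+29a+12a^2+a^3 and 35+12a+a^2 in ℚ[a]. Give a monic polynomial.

By polynomial division,
  a^3+12a^2+29a−42 = (a)(a^2+12a+35) + (−6a−42)
  a^2+12a+35 = (−(1/6)a−5/6)(−6a−42) + (0)
Last nonzero remainder: −6a−42. Dividing through by −6 gives the monic gcd a+7.

7+a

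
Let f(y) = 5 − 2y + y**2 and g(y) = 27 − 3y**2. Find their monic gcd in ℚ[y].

1

Apply the Euclidean algorithm:
  y**2 − 2y + 5 = (−1/3)(−3y**2 + 27) + (−2y + 14)
  −3y**2 + 27 = ((3/2)y + 21/2)(−2y + 14) + (−120)
  −2y + 14 = ((1/60)y − 7/60)(−120) + (0)
The last nonzero remainder is the constant −120, so the polynomials are coprime and gcd = 1.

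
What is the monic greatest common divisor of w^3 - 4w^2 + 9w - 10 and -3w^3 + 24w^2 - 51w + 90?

w^2 - 2w + 5

Euclidean algorithm in ℚ[w]:
  w^3 - 4w^2 + 9w - 10 = (-1/3)(-3w^3 + 24w^2 - 51w + 90) + (4w^2 - 8w + 20)
  -3w^3 + 24w^2 - 51w + 90 = (-(3/4)w + 9/2)(4w^2 - 8w + 20) + (0)
Last nonzero remainder: 4w^2 - 8w + 20. Dividing through by 4 gives the monic gcd w^2 - 2w + 5.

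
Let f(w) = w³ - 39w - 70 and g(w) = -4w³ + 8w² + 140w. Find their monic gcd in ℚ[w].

Apply the Euclidean algorithm:
  w³ - 39w - 70 = (-1/4)(-4w³ + 8w² + 140w) + (2w² - 4w - 70)
  -4w³ + 8w² + 140w = (-2w)(2w² - 4w - 70) + (0)
Last nonzero remainder: 2w² - 4w - 70. Dividing through by 2 gives the monic gcd w² - 2w - 35.

w² - 2w - 35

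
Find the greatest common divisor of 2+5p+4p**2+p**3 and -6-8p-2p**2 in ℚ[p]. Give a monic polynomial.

Euclidean algorithm in ℚ[p]:
  p**3+4p**2+5p+2 = (-(1/2)p)(-2p**2-8p-6) + (2p+2)
  -2p**2-8p-6 = (-p-3)(2p+2) + (0)
Last nonzero remainder: 2p+2. Dividing through by 2 gives the monic gcd p+1.

1+p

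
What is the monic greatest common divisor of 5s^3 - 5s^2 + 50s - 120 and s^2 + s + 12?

s^2 + s + 12

Repeated division with remainder:
  5s^3 - 5s^2 + 50s - 120 = (5s - 10)(s^2 + s + 12) + (0)
The last nonzero remainder s^2 + s + 12 is already monic.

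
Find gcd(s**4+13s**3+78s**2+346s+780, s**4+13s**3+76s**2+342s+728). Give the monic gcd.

Repeated division with remainder:
  s**4+13s**3+78s**2+346s+780 = (s**4+13s**3+76s**2+342s+728) + (2s**2+4s+52)
  s**4+13s**3+76s**2+342s+728 = ((1/2)s**2+(11/2)s+14)(2s**2+4s+52) + (0)
Last nonzero remainder: 2s**2+4s+52. Dividing through by 2 gives the monic gcd s**2+2s+26.

s**2+2s+26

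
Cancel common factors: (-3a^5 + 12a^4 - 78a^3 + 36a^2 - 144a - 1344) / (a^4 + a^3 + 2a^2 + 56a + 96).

Repeated division with remainder:
  -3a^5 + 12a^4 - 78a^3 + 36a^2 - 144a - 1344 = (-3a + 15)(a^4 + a^3 + 2a^2 + 56a + 96) + (-87a^3 + 174a^2 - 696a - 2784)
  a^4 + a^3 + 2a^2 + 56a + 96 = (-(1/87)a - 1/29)(-87a^3 + 174a^2 - 696a - 2784) + (0)
Last nonzero remainder: -87a^3 + 174a^2 - 696a - 2784. Dividing through by -87 gives the monic gcd a^3 - 2a^2 + 8a + 32.
Cancel a^3 - 2a^2 + 8a + 32 from numerator and denominator to get the reduced form.

(-3a^2 + 6a - 42)/(a + 3)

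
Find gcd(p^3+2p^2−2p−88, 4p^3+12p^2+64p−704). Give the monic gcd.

Repeated division with remainder:
  p^3+2p^2−2p−88 = (1/4)(4p^3+12p^2+64p−704) + (−p^2−18p+88)
  4p^3+12p^2+64p−704 = (−4p+60)(−p^2−18p+88) + (1496p−5984)
  −p^2−18p+88 = (−(1/1496)p−1/68)(1496p−5984) + (0)
Last nonzero remainder: 1496p−5984. Dividing through by 1496 gives the monic gcd p−4.

p−4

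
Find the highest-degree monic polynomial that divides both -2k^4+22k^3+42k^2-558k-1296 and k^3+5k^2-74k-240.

k^2-5k-24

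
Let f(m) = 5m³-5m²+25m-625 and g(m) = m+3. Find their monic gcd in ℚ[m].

1

Repeated division with remainder:
  5m³-5m²+25m-625 = (5m²-20m+85)(m+3) + (-880)
  m+3 = (-(1/880)m-3/880)(-880) + (0)
The last nonzero remainder is the constant -880, so the polynomials are coprime and gcd = 1.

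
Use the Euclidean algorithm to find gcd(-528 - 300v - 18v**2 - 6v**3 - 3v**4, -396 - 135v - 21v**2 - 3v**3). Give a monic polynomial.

Apply the Euclidean algorithm:
  -3v**4 - 6v**3 - 18v**2 - 300v - 528 = (v - 5)(-3v**3 - 21v**2 - 135v - 396) + (12v**2 - 579v - 2508)
  -3v**3 - 21v**2 - 135v - 396 = (-(1/4)v - 221/16)(12v**2 - 579v - 2508) + (-(140151/16)v - 140151/4)
  12v**2 - 579v - 2508 = (-(64/46717)v + 304/4247)(-(140151/16)v - 140151/4) + (0)
Last nonzero remainder: -(140151/16)v - 140151/4. Dividing through by -140151/16 gives the monic gcd v + 4.

4 + v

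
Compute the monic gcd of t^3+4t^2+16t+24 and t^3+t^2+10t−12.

Euclidean algorithm in ℚ[t]:
  t^3+4t^2+16t+24 = (t^3+t^2+10t−12) + (3t^2+6t+36)
  t^3+t^2+10t−12 = ((1/3)t−1/3)(3t^2+6t+36) + (0)
Last nonzero remainder: 3t^2+6t+36. Dividing through by 3 gives the monic gcd t^2+2t+12.

t^2+2t+12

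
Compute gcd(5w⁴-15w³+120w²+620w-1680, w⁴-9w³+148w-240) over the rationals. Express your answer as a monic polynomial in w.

Apply the Euclidean algorithm:
  5w⁴-15w³+120w²+620w-1680 = (5)(w⁴-9w³+148w-240) + (30w³+120w²-120w-480)
  w⁴-9w³+148w-240 = ((1/30)w-13/30)(30w³+120w²-120w-480) + (56w²+112w-448)
  30w³+120w²-120w-480 = ((15/28)w+15/14)(56w²+112w-448) + (0)
Last nonzero remainder: 56w²+112w-448. Dividing through by 56 gives the monic gcd w²+2w-8.

w²+2w-8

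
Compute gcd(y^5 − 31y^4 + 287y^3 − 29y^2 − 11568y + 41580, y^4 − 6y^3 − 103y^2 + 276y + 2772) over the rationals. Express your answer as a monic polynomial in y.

Euclidean algorithm in ℚ[y]:
  y^5 − 31y^4 + 287y^3 − 29y^2 − 11568y + 41580 = (y − 25)(y^4 − 6y^3 − 103y^2 + 276y + 2772) + (240y^3 − 2880y^2 − 7440y + 110880)
  y^4 − 6y^3 − 103y^2 + 276y + 2772 = ((1/240)y + 1/40)(240y^3 − 2880y^2 − 7440y + 110880) + (0)
Last nonzero remainder: 240y^3 − 2880y^2 − 7440y + 110880. Dividing through by 240 gives the monic gcd y^3 − 12y^2 − 31y + 462.

y^3 − 12y^2 − 31y + 462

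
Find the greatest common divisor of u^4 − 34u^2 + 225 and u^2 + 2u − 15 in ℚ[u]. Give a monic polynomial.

Apply the Euclidean algorithm:
  u^4 − 34u^2 + 225 = (u^2 − 2u − 15)(u^2 + 2u − 15) + (0)
The last nonzero remainder u^2 + 2u − 15 is already monic.

u^2 + 2u − 15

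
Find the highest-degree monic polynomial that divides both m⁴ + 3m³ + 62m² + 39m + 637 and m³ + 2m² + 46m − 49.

Apply the Euclidean algorithm:
  m⁴ + 3m³ + 62m² + 39m + 637 = (m + 1)(m³ + 2m² + 46m − 49) + (14m² + 42m + 686)
  m³ + 2m² + 46m − 49 = ((1/14)m − 1/14)(14m² + 42m + 686) + (0)
Last nonzero remainder: 14m² + 42m + 686. Dividing through by 14 gives the monic gcd m² + 3m + 49.

m² + 3m + 49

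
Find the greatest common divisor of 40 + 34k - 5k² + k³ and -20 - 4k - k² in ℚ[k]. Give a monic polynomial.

Euclidean algorithm in ℚ[k]:
  k³ - 5k² + 34k + 40 = (-k + 9)(-k² - 4k - 20) + (50k + 220)
  -k² - 4k - 20 = (-(1/50)k + 1/125)(50k + 220) + (-544/25)
  50k + 220 = (-(625/272)k - 1375/136)(-544/25) + (0)
The last nonzero remainder is the constant -544/25, so the polynomials are coprime and gcd = 1.

1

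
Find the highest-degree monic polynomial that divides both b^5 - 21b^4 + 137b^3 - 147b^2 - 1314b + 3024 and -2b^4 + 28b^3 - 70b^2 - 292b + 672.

b^3 - 12b^2 + 11b + 168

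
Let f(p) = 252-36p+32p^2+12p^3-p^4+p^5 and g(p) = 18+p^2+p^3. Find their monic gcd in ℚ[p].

18+p^2+p^3

By polynomial division,
  p^5-p^4+12p^3+32p^2-36p+252 = (p^2-2p+14)(p^3+p^2+18) + (0)
The last nonzero remainder p^3+p^2+18 is already monic.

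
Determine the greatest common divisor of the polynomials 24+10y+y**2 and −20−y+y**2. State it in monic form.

4+y

Euclidean algorithm in ℚ[y]:
  y**2+10y+24 = (y**2−y−20) + (11y+44)
  y**2−y−20 = ((1/11)y−5/11)(11y+44) + (0)
Last nonzero remainder: 11y+44. Dividing through by 11 gives the monic gcd y+4.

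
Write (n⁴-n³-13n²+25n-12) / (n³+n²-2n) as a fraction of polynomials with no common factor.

(n³-13n+12)/(n²+2n)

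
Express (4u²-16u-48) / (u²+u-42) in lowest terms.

(4u+8)/(u+7)

By polynomial division,
  4u²-16u-48 = (4)(u²+u-42) + (-20u+120)
  u²+u-42 = (-(1/20)u-7/20)(-20u+120) + (0)
Last nonzero remainder: -20u+120. Dividing through by -20 gives the monic gcd u-6.
Cancel u-6 from numerator and denominator to get the reduced form.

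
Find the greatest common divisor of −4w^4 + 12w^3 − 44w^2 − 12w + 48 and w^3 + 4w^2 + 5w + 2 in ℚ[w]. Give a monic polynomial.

w + 1

Euclidean algorithm in ℚ[w]:
  −4w^4 + 12w^3 − 44w^2 − 12w + 48 = (−4w + 28)(w^3 + 4w^2 + 5w + 2) + (−136w^2 − 144w − 8)
  w^3 + 4w^2 + 5w + 2 = (−(1/136)w − 25/1156)(−136w^2 − 144w − 8) + ((528/289)w + 528/289)
  −136w^2 − 144w − 8 = (−(4913/66)w − 289/66)((528/289)w + 528/289) + (0)
Last nonzero remainder: (528/289)w + 528/289. Dividing through by 528/289 gives the monic gcd w + 1.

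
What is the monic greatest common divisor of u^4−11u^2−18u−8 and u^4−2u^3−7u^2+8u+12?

u^2+3u+2

Apply the Euclidean algorithm:
  u^4−11u^2−18u−8 = (u^4−2u^3−7u^2+8u+12) + (2u^3−4u^2−26u−20)
  u^4−2u^3−7u^2+8u+12 = ((1/2)u)(2u^3−4u^2−26u−20) + (6u^2+18u+12)
  2u^3−4u^2−26u−20 = ((1/3)u−5/3)(6u^2+18u+12) + (0)
Last nonzero remainder: 6u^2+18u+12. Dividing through by 6 gives the monic gcd u^2+3u+2.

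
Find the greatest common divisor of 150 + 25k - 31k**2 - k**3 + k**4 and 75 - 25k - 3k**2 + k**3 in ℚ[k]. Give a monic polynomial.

75 - 25k - 3k**2 + k**3

Euclidean algorithm in ℚ[k]:
  k**4 - k**3 - 31k**2 + 25k + 150 = (k + 2)(k**3 - 3k**2 - 25k + 75) + (0)
The last nonzero remainder k**3 - 3k**2 - 25k + 75 is already monic.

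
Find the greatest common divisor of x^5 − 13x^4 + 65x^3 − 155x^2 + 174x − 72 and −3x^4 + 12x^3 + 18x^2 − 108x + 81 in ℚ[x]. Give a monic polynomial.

Apply the Euclidean algorithm:
  x^5 − 13x^4 + 65x^3 − 155x^2 + 174x − 72 = (−(1/3)x + 3)(−3x^4 + 12x^3 + 18x^2 − 108x + 81) + (35x^3 − 245x^2 + 525x − 315)
  −3x^4 + 12x^3 + 18x^2 − 108x + 81 = (−(3/35)x − 9/35)(35x^3 − 245x^2 + 525x − 315) + (0)
Last nonzero remainder: 35x^3 − 245x^2 + 525x − 315. Dividing through by 35 gives the monic gcd x^3 − 7x^2 + 15x − 9.

x^3 − 7x^2 + 15x − 9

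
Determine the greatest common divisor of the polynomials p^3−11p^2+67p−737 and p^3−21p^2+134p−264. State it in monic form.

Euclidean algorithm in ℚ[p]:
  p^3−11p^2+67p−737 = (p^3−21p^2+134p−264) + (10p^2−67p−473)
  p^3−21p^2+134p−264 = ((1/10)p−143/100)(10p^2−67p−473) + ((8549/100)p−94039/100)
  10p^2−67p−473 = ((1000/8549)p+4300/8549)((8549/100)p−94039/100) + (0)
Last nonzero remainder: (8549/100)p−94039/100. Dividing through by 8549/100 gives the monic gcd p−11.

p−11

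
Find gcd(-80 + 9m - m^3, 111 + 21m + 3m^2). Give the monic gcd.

1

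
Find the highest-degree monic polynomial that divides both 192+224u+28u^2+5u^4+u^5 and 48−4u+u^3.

Euclidean algorithm in ℚ[u]:
  u^5+5u^4+28u^2+224u+192 = (u^2+5u+4)(u^3−4u+48) + (0)
The last nonzero remainder u^3−4u+48 is already monic.

48−4u+u^3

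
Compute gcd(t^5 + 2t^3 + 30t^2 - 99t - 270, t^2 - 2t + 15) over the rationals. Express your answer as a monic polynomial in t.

Apply the Euclidean algorithm:
  t^5 + 2t^3 + 30t^2 - 99t - 270 = (t^3 + 2t^2 - 9t - 18)(t^2 - 2t + 15) + (0)
The last nonzero remainder t^2 - 2t + 15 is already monic.

t^2 - 2t + 15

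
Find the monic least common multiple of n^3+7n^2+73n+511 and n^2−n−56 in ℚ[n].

Euclidean algorithm in ℚ[n]:
  n^3+7n^2+73n+511 = (n+8)(n^2−n−56) + (137n+959)
  n^2−n−56 = ((1/137)n−8/137)(137n+959) + (0)
Last nonzero remainder: 137n+959. Dividing through by 137 gives the monic gcd n+7.
Then lcm(f, g) = f·g / gcd(f, g); expanding and making the result monic gives the answer.

n^4−n^3+17n^2−73n−4088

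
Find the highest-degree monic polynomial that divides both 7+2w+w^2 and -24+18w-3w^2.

1

Repeated division with remainder:
  w^2+2w+7 = (-1/3)(-3w^2+18w-24) + (8w-1)
  -3w^2+18w-24 = (-(3/8)w+141/64)(8w-1) + (-1395/64)
  8w-1 = (-(512/1395)w+64/1395)(-1395/64) + (0)
The last nonzero remainder is the constant -1395/64, so the polynomials are coprime and gcd = 1.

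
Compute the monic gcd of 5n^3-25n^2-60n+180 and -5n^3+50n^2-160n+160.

Euclidean algorithm in ℚ[n]:
  5n^3-25n^2-60n+180 = (-1)(-5n^3+50n^2-160n+160) + (25n^2-220n+340)
  -5n^3+50n^2-160n+160 = (-(1/5)n+6/25)(25n^2-220n+340) + (-(196/5)n+392/5)
  25n^2-220n+340 = (-(125/196)n+425/98)(-(196/5)n+392/5) + (0)
Last nonzero remainder: -(196/5)n+392/5. Dividing through by -196/5 gives the monic gcd n-2.

n-2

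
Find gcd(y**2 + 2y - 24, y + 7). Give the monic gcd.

Euclidean algorithm in ℚ[y]:
  y**2 + 2y - 24 = (y - 5)(y + 7) + (11)
  y + 7 = ((1/11)y + 7/11)(11) + (0)
The last nonzero remainder is the constant 11, so the polynomials are coprime and gcd = 1.

1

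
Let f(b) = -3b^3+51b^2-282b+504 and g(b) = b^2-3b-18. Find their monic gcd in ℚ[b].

b-6

Repeated division with remainder:
  -3b^3+51b^2-282b+504 = (-3b+42)(b^2-3b-18) + (-210b+1260)
  b^2-3b-18 = (-(1/210)b-1/70)(-210b+1260) + (0)
Last nonzero remainder: -210b+1260. Dividing through by -210 gives the monic gcd b-6.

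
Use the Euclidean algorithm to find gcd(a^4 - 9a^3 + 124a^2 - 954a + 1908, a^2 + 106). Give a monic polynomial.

a^2 + 106

Euclidean algorithm in ℚ[a]:
  a^4 - 9a^3 + 124a^2 - 954a + 1908 = (a^2 - 9a + 18)(a^2 + 106) + (0)
The last nonzero remainder a^2 + 106 is already monic.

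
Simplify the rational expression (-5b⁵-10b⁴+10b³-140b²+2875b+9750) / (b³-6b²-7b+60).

By polynomial division,
  -5b⁵-10b⁴+10b³-140b²+2875b+9750 = (-5b²-40b-265)(b³-6b²-7b+60) + (-1710b²+3420b+25650)
  b³-6b²-7b+60 = (-(1/1710)b+2/855)(-1710b²+3420b+25650) + (0)
Last nonzero remainder: -1710b²+3420b+25650. Dividing through by -1710 gives the monic gcd b²-2b-15.
Cancel b²-2b-15 from numerator and denominator to get the reduced form.

(-5b³-20b²-105b-650)/(b-4)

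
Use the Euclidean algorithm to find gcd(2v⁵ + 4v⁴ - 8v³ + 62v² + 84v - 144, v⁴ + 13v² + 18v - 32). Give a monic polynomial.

Repeated division with remainder:
  2v⁵ + 4v⁴ - 8v³ + 62v² + 84v - 144 = (2v + 4)(v⁴ + 13v² + 18v - 32) + (-34v³ - 26v² + 76v - 16)
  v⁴ + 13v² + 18v - 32 = (-(1/34)v + 13/578)(-34v³ - 26v² + 76v - 16) + ((4572/289)v² + (4572/289)v - 9144/289)
  -34v³ - 26v² + 76v - 16 = (-(4913/2286)v + 578/1143)((4572/289)v² + (4572/289)v - 9144/289) + (0)
Last nonzero remainder: (4572/289)v² + (4572/289)v - 9144/289. Dividing through by 4572/289 gives the monic gcd v² + v - 2.

v² + v - 2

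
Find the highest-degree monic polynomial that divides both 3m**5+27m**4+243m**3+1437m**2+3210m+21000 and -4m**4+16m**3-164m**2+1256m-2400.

m**2+3m+50

Repeated division with remainder:
  3m**5+27m**4+243m**3+1437m**2+3210m+21000 = (-(3/4)m-39/4)(-4m**4+16m**3-164m**2+1256m-2400) + (276m**3+780m**2+13656m-2400)
  -4m**4+16m**3-164m**2+1256m-2400 = (-(1/69)m+157/1587)(276m**3+780m**2+13656m-2400) + (-(22880/529)m**2-(68640/529)m-1144000/529)
  276m**3+780m**2+13656m-2400 = (-(36501/5720)m+1587/1430)(-(22880/529)m**2-(68640/529)m-1144000/529) + (0)
Last nonzero remainder: -(22880/529)m**2-(68640/529)m-1144000/529. Dividing through by -22880/529 gives the monic gcd m**2+3m+50.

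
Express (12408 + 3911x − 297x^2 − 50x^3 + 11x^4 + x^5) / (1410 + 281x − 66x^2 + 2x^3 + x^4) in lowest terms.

(88 + 19x + x^2)/(10 + x)

By polynomial division,
  x^5 + 11x^4 − 50x^3 − 297x^2 + 3911x + 12408 = (x + 9)(x^4 + 2x^3 − 66x^2 + 281x + 1410) + (−2x^3 + 16x^2 − 28x − 282)
  x^4 + 2x^3 − 66x^2 + 281x + 1410 = (−(1/2)x − 5)(−2x^3 + 16x^2 − 28x − 282) + (0)
Last nonzero remainder: −2x^3 + 16x^2 − 28x − 282. Dividing through by −2 gives the monic gcd x^3 − 8x^2 + 14x + 141.
Cancel x^3 − 8x^2 + 14x + 141 from numerator and denominator to get the reduced form.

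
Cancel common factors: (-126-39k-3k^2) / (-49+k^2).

Euclidean algorithm in ℚ[k]:
  -3k^2-39k-126 = (-3)(k^2-49) + (-39k-273)
  k^2-49 = (-(1/39)k+7/39)(-39k-273) + (0)
Last nonzero remainder: -39k-273. Dividing through by -39 gives the monic gcd k+7.
Cancel k+7 from numerator and denominator to get the reduced form.

(-18-3k)/(-7+k)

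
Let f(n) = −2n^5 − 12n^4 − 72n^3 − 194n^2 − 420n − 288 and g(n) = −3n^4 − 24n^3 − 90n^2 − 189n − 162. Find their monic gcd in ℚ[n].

Repeated division with remainder:
  −2n^5 − 12n^4 − 72n^3 − 194n^2 − 420n − 288 = ((2/3)n − 4/3)(−3n^4 − 24n^3 − 90n^2 − 189n − 162) + (−44n^3 − 188n^2 − 564n − 504)
  −3n^4 − 24n^3 − 90n^2 − 189n − 162 = ((3/44)n + 123/484)(−44n^3 − 188n^2 − 564n − 504) + (−(456/121)n^2 − (1368/121)n − 4104/121)
  −44n^3 − 188n^2 − 564n − 504 = ((1331/114)n + 847/57)(−(456/121)n^2 − (1368/121)n − 4104/121) + (0)
Last nonzero remainder: −(456/121)n^2 − (1368/121)n − 4104/121. Dividing through by −456/121 gives the monic gcd n^2 + 3n + 9.

n^2 + 3n + 9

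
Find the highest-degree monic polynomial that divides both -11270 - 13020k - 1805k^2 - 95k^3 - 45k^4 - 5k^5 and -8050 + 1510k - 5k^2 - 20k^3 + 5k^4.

322 + 4k + k^2 + k^3

Apply the Euclidean algorithm:
  -5k^5 - 45k^4 - 95k^3 - 1805k^2 - 13020k - 11270 = (-k - 13)(5k^4 - 20k^3 - 5k^2 + 1510k - 8050) + (-360k^3 - 360k^2 - 1440k - 115920)
  5k^4 - 20k^3 - 5k^2 + 1510k - 8050 = (-(1/72)k + 5/72)(-360k^3 - 360k^2 - 1440k - 115920) + (0)
Last nonzero remainder: -360k^3 - 360k^2 - 1440k - 115920. Dividing through by -360 gives the monic gcd k^3 + k^2 + 4k + 322.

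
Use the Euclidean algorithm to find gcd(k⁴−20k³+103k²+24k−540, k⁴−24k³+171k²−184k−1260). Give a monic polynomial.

k³−17k²+52k+180

By polynomial division,
  k⁴−20k³+103k²+24k−540 = (k⁴−24k³+171k²−184k−1260) + (4k³−68k²+208k+720)
  k⁴−24k³+171k²−184k−1260 = ((1/4)k−7/4)(4k³−68k²+208k+720) + (0)
Last nonzero remainder: 4k³−68k²+208k+720. Dividing through by 4 gives the monic gcd k³−17k²+52k+180.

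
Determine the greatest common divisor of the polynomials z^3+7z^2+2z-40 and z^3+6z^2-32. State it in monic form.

z^2+2z-8

Repeated division with remainder:
  z^3+7z^2+2z-40 = (z^3+6z^2-32) + (z^2+2z-8)
  z^3+6z^2-32 = (z+4)(z^2+2z-8) + (0)
The last nonzero remainder z^2+2z-8 is already monic.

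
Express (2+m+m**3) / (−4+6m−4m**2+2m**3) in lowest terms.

Repeated division with remainder:
  m**3+m+2 = (1/2)(2m**3−4m**2+6m−4) + (2m**2−2m+4)
  2m**3−4m**2+6m−4 = (m−1)(2m**2−2m+4) + (0)
Last nonzero remainder: 2m**2−2m+4. Dividing through by 2 gives the monic gcd m**2−m+2.
Cancel m**2−m+2 from numerator and denominator to get the reduced form.

(1+m)/(−2+2m)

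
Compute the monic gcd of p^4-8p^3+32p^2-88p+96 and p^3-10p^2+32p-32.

p^2-6p+8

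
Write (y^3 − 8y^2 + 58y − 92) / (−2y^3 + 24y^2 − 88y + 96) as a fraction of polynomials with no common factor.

Repeated division with remainder:
  y^3 − 8y^2 + 58y − 92 = (−1/2)(−2y^3 + 24y^2 − 88y + 96) + (4y^2 + 14y − 44)
  −2y^3 + 24y^2 − 88y + 96 = (−(1/2)y + 31/4)(4y^2 + 14y − 44) + (−(437/2)y + 437)
  4y^2 + 14y − 44 = (−(8/437)y − 44/437)(−(437/2)y + 437) + (0)
Last nonzero remainder: −(437/2)y + 437. Dividing through by −437/2 gives the monic gcd y − 2.
Cancel y − 2 from numerator and denominator to get the reduced form.

(−y^2 + 6y − 46)/(2y^2 − 20y + 48)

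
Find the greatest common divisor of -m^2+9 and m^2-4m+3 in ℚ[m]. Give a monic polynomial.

m-3

By polynomial division,
  -m^2+9 = (-1)(m^2-4m+3) + (-4m+12)
  m^2-4m+3 = (-(1/4)m+1/4)(-4m+12) + (0)
Last nonzero remainder: -4m+12. Dividing through by -4 gives the monic gcd m-3.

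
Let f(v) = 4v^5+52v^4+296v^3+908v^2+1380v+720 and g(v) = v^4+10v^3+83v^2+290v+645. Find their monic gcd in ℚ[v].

Repeated division with remainder:
  4v^5+52v^4+296v^3+908v^2+1380v+720 = (4v+12)(v^4+10v^3+83v^2+290v+645) + (-156v^3-1248v^2-4680v-7020)
  v^4+10v^3+83v^2+290v+645 = (-(1/156)v-1/78)(-156v^3-1248v^2-4680v-7020) + (37v^2+185v+555)
  -156v^3-1248v^2-4680v-7020 = (-(156/37)v-468/37)(37v^2+185v+555) + (0)
Last nonzero remainder: 37v^2+185v+555. Dividing through by 37 gives the monic gcd v^2+5v+15.

v^2+5v+15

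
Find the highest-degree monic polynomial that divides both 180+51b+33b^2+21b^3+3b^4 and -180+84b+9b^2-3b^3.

By polynomial division,
  3b^4+21b^3+33b^2+51b+180 = (-b-10)(-3b^3+9b^2+84b-180) + (207b^2+711b-1620)
  -3b^3+9b^2+84b-180 = (-(1/69)b+148/1587)(207b^2+711b-1620) + (-(3060/529)b-15300/529)
  207b^2+711b-1620 = (-(12167/340)b+4761/85)(-(3060/529)b-15300/529) + (0)
Last nonzero remainder: -(3060/529)b-15300/529. Dividing through by -3060/529 gives the monic gcd b+5.

5+b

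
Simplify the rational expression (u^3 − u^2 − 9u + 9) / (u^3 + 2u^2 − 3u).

(u − 3)/(u)

Euclidean algorithm in ℚ[u]:
  u^3 − u^2 − 9u + 9 = (u^3 + 2u^2 − 3u) + (−3u^2 − 6u + 9)
  u^3 + 2u^2 − 3u = (−(1/3)u)(−3u^2 − 6u + 9) + (0)
Last nonzero remainder: −3u^2 − 6u + 9. Dividing through by −3 gives the monic gcd u^2 + 2u − 3.
Cancel u^2 + 2u − 3 from numerator and denominator to get the reduced form.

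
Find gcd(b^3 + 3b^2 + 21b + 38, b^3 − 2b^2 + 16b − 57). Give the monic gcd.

By polynomial division,
  b^3 + 3b^2 + 21b + 38 = (b^3 − 2b^2 + 16b − 57) + (5b^2 + 5b + 95)
  b^3 − 2b^2 + 16b − 57 = ((1/5)b − 3/5)(5b^2 + 5b + 95) + (0)
Last nonzero remainder: 5b^2 + 5b + 95. Dividing through by 5 gives the monic gcd b^2 + b + 19.

b^2 + b + 19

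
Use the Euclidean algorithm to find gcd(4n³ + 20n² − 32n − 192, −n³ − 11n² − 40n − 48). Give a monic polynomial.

Euclidean algorithm in ℚ[n]:
  4n³ + 20n² − 32n − 192 = (−4)(−n³ − 11n² − 40n − 48) + (−24n² − 192n − 384)
  −n³ − 11n² − 40n − 48 = ((1/24)n + 1/8)(−24n² − 192n − 384) + (0)
Last nonzero remainder: −24n² − 192n − 384. Dividing through by −24 gives the monic gcd n² + 8n + 16.

n² + 8n + 16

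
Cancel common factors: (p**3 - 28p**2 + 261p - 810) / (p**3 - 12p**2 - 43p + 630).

(p - 9)/(p + 7)

Apply the Euclidean algorithm:
  p**3 - 28p**2 + 261p - 810 = (p**3 - 12p**2 - 43p + 630) + (-16p**2 + 304p - 1440)
  p**3 - 12p**2 - 43p + 630 = (-(1/16)p - 7/16)(-16p**2 + 304p - 1440) + (0)
Last nonzero remainder: -16p**2 + 304p - 1440. Dividing through by -16 gives the monic gcd p**2 - 19p + 90.
Cancel p**2 - 19p + 90 from numerator and denominator to get the reduced form.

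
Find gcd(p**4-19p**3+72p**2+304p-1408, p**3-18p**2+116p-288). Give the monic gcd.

Repeated division with remainder:
  p**4-19p**3+72p**2+304p-1408 = (p-1)(p**3-18p**2+116p-288) + (-62p**2+708p-1696)
  p**3-18p**2+116p-288 = (-(1/62)p+102/961)(-62p**2+708p-1696) + ((12972/961)p-103776/961)
  -62p**2+708p-1696 = (-(29791/6486)p+50933/3243)((12972/961)p-103776/961) + (0)
Last nonzero remainder: (12972/961)p-103776/961. Dividing through by 12972/961 gives the monic gcd p-8.

p-8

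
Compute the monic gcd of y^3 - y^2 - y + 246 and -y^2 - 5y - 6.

Euclidean algorithm in ℚ[y]:
  y^3 - y^2 - y + 246 = (-y + 6)(-y^2 - 5y - 6) + (23y + 282)
  -y^2 - 5y - 6 = (-(1/23)y + 167/529)(23y + 282) + (-50268/529)
  23y + 282 = (-(12167/50268)y - 24863/8378)(-50268/529) + (0)
The last nonzero remainder is the constant -50268/529, so the polynomials are coprime and gcd = 1.

1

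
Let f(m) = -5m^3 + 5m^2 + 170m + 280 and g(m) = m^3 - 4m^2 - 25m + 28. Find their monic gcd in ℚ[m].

Euclidean algorithm in ℚ[m]:
  -5m^3 + 5m^2 + 170m + 280 = (-5)(m^3 - 4m^2 - 25m + 28) + (-15m^2 + 45m + 420)
  m^3 - 4m^2 - 25m + 28 = (-(1/15)m + 1/15)(-15m^2 + 45m + 420) + (0)
Last nonzero remainder: -15m^2 + 45m + 420. Dividing through by -15 gives the monic gcd m^2 - 3m - 28.

m^2 - 3m - 28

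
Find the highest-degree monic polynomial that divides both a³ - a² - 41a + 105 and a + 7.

a + 7

Repeated division with remainder:
  a³ - a² - 41a + 105 = (a² - 8a + 15)(a + 7) + (0)
The last nonzero remainder a + 7 is already monic.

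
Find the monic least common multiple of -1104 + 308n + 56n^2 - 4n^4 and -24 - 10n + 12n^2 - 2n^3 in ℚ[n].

276 + 199n - 91n^2 - 14n^3 + n^4 + n^5

Euclidean algorithm in ℚ[n]:
  -4n^4 + 56n^2 + 308n - 1104 = (2n + 12)(-2n^3 + 12n^2 - 10n - 24) + (-68n^2 + 476n - 816)
  -2n^3 + 12n^2 - 10n - 24 = ((1/34)n + 1/34)(-68n^2 + 476n - 816) + (0)
Last nonzero remainder: -68n^2 + 476n - 816. Dividing through by -68 gives the monic gcd n^2 - 7n + 12.
Then lcm(f, g) = f·g / gcd(f, g); expanding and making the result monic gives the answer.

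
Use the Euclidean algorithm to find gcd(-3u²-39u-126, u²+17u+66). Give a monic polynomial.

By polynomial division,
  -3u²-39u-126 = (-3)(u²+17u+66) + (12u+72)
  u²+17u+66 = ((1/12)u+11/12)(12u+72) + (0)
Last nonzero remainder: 12u+72. Dividing through by 12 gives the monic gcd u+6.

u+6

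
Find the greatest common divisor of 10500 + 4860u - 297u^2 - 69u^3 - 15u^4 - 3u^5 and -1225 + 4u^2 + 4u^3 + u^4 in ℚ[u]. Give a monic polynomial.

Euclidean algorithm in ℚ[u]:
  -3u^5 - 15u^4 - 69u^3 - 297u^2 + 4860u + 10500 = (-3u - 3)(u^4 + 4u^3 + 4u^2 - 1225) + (-45u^3 - 285u^2 + 1185u + 6825)
  u^4 + 4u^3 + 4u^2 - 1225 = (-(1/45)u + 7/135)(-45u^3 - 285u^2 + 1185u + 6825) + ((406/9)u^2 + (812/9)u - 14210/9)
  -45u^3 - 285u^2 + 1185u + 6825 = (-(405/406)u - 1755/406)((406/9)u^2 + (812/9)u - 14210/9) + (0)
Last nonzero remainder: (406/9)u^2 + (812/9)u - 14210/9. Dividing through by 406/9 gives the monic gcd u^2 + 2u - 35.

-35 + 2u + u^2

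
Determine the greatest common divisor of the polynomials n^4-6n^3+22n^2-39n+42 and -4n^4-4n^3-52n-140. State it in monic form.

n^2-3n+7

Apply the Euclidean algorithm:
  n^4-6n^3+22n^2-39n+42 = (-1/4)(-4n^4-4n^3-52n-140) + (-7n^3+22n^2-52n+7)
  -4n^4-4n^3-52n-140 = ((4/7)n+116/49)(-7n^3+22n^2-52n+7) + (-(1096/49)n^2+(3288/49)n-1096/7)
  -7n^3+22n^2-52n+7 = ((343/1096)n-49/1096)(-(1096/49)n^2+(3288/49)n-1096/7) + (0)
Last nonzero remainder: -(1096/49)n^2+(3288/49)n-1096/7. Dividing through by -1096/49 gives the monic gcd n^2-3n+7.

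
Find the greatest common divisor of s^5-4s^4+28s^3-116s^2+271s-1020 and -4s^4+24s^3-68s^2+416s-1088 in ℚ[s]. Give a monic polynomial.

s^3-2s^2+9s-68

Repeated division with remainder:
  s^5-4s^4+28s^3-116s^2+271s-1020 = (-(1/4)s-1/2)(-4s^4+24s^3-68s^2+416s-1088) + (23s^3-46s^2+207s-1564)
  -4s^4+24s^3-68s^2+416s-1088 = (-(4/23)s+16/23)(23s^3-46s^2+207s-1564) + (0)
Last nonzero remainder: 23s^3-46s^2+207s-1564. Dividing through by 23 gives the monic gcd s^3-2s^2+9s-68.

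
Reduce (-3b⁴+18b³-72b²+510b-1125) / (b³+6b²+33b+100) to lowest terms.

By polynomial division,
  -3b⁴+18b³-72b²+510b-1125 = (-3b+36)(b³+6b²+33b+100) + (-189b²-378b-4725)
  b³+6b²+33b+100 = (-(1/189)b-4/189)(-189b²-378b-4725) + (0)
Last nonzero remainder: -189b²-378b-4725. Dividing through by -189 gives the monic gcd b²+2b+25.
Cancel b²+2b+25 from numerator and denominator to get the reduced form.

(-3b²+24b-45)/(b+4)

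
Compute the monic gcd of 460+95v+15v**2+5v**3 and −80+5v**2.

4+v

By polynomial division,
  5v**3+15v**2+95v+460 = (v+3)(5v**2−80) + (175v+700)
  5v**2−80 = ((1/35)v−4/35)(175v+700) + (0)
Last nonzero remainder: 175v+700. Dividing through by 175 gives the monic gcd v+4.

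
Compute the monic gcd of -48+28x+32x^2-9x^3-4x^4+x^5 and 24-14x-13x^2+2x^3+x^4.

Euclidean algorithm in ℚ[x]:
  x^5-4x^4-9x^3+32x^2+28x-48 = (x-6)(x^4+2x^3-13x^2-14x+24) + (16x^3-32x^2-80x+96)
  x^4+2x^3-13x^2-14x+24 = ((1/16)x+1/4)(16x^3-32x^2-80x+96) + (0)
Last nonzero remainder: 16x^3-32x^2-80x+96. Dividing through by 16 gives the monic gcd x^3-2x^2-5x+6.

6-5x-2x^2+x^3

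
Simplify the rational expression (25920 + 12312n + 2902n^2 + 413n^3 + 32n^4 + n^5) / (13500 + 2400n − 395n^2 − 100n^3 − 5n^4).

(−288 − 76n − 13n^2 − n^3)/(−150 + 5n + 5n^2)

Repeated division with remainder:
  n^5 + 32n^4 + 413n^3 + 2902n^2 + 12312n + 25920 = (−(1/5)n − 12/5)(−5n^4 − 100n^3 − 395n^2 + 2400n + 13500) + (94n^3 + 2434n^2 + 20772n + 58320)
  −5n^4 − 100n^3 − 395n^2 + 2400n + 13500 = (−(5/94)n + 1385/4418)(94n^3 + 2434n^2 + 20772n + 58320) + (−(117390/2209)n^2 − (2230410/2209)n − 10565100/2209)
  94n^3 + 2434n^2 + 20772n + 58320 = (−(103823/58695)n − 238572/19565)(−(117390/2209)n^2 − (2230410/2209)n − 10565100/2209) + (0)
Last nonzero remainder: −(117390/2209)n^2 − (2230410/2209)n − 10565100/2209. Dividing through by −117390/2209 gives the monic gcd n^2 + 19n + 90.
Cancel n^2 + 19n + 90 from numerator and denominator to get the reduced form.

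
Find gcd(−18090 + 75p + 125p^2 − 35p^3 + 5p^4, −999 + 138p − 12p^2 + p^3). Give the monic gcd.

−9 + p

Euclidean algorithm in ℚ[p]:
  5p^4 − 35p^3 + 125p^2 + 75p − 18090 = (5p + 25)(p^3 − 12p^2 + 138p − 999) + (−265p^2 + 1620p + 6885)
  p^3 − 12p^2 + 138p − 999 = (−(1/265)p + 312/14045)(−265p^2 + 1620p + 6885) + ((359535/2809)p − 3235815/2809)
  −265p^2 + 1620p + 6885 = (−(148877/71907)p − 143259/23969)((359535/2809)p − 3235815/2809) + (0)
Last nonzero remainder: (359535/2809)p − 3235815/2809. Dividing through by 359535/2809 gives the monic gcd p − 9.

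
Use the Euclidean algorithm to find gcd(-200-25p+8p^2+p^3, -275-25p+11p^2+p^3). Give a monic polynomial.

Apply the Euclidean algorithm:
  p^3+8p^2-25p-200 = (p^3+11p^2-25p-275) + (-3p^2+75)
  p^3+11p^2-25p-275 = (-(1/3)p-11/3)(-3p^2+75) + (0)
Last nonzero remainder: -3p^2+75. Dividing through by -3 gives the monic gcd p^2-25.

-25+p^2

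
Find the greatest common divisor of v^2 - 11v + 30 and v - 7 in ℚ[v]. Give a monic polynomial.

Apply the Euclidean algorithm:
  v^2 - 11v + 30 = (v - 4)(v - 7) + (2)
  v - 7 = ((1/2)v - 7/2)(2) + (0)
The last nonzero remainder is the constant 2, so the polynomials are coprime and gcd = 1.

1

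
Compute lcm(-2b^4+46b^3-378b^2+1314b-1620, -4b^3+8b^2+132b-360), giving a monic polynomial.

b^5-17b^4+51b^3+477b^2-3132b+4860

Apply the Euclidean algorithm:
  -2b^4+46b^3-378b^2+1314b-1620 = ((1/2)b-21/2)(-4b^3+8b^2+132b-360) + (-360b^2+2880b-5400)
  -4b^3+8b^2+132b-360 = ((1/90)b+1/15)(-360b^2+2880b-5400) + (0)
Last nonzero remainder: -360b^2+2880b-5400. Dividing through by -360 gives the monic gcd b^2-8b+15.
Then lcm(f, g) = f·g / gcd(f, g); expanding and making the result monic gives the answer.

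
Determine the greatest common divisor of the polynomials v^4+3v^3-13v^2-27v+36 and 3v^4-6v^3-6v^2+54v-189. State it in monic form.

v^2-9

Apply the Euclidean algorithm:
  v^4+3v^3-13v^2-27v+36 = (1/3)(3v^4-6v^3-6v^2+54v-189) + (5v^3-11v^2-45v+99)
  3v^4-6v^3-6v^2+54v-189 = ((3/5)v+3/25)(5v^3-11v^2-45v+99) + ((558/25)v^2-5022/25)
  5v^3-11v^2-45v+99 = ((125/558)v-275/558)((558/25)v^2-5022/25) + (0)
Last nonzero remainder: (558/25)v^2-5022/25. Dividing through by 558/25 gives the monic gcd v^2-9.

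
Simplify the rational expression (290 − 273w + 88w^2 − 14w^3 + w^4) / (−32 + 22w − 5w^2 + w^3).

By polynomial division,
  w^4 − 14w^3 + 88w^2 − 273w + 290 = (w − 9)(w^3 − 5w^2 + 22w − 32) + (21w^2 − 43w + 2)
  w^3 − 5w^2 + 22w − 32 = ((1/21)w − 62/441)(21w^2 − 43w + 2) + ((6994/441)w − 13988/441)
  21w^2 − 43w + 2 = ((9261/6994)w − 441/6994)((6994/441)w − 13988/441) + (0)
Last nonzero remainder: (6994/441)w − 13988/441. Dividing through by 6994/441 gives the monic gcd w − 2.
Cancel w − 2 from numerator and denominator to get the reduced form.

(−145 + 64w − 12w^2 + w^3)/(16 − 3w + w^2)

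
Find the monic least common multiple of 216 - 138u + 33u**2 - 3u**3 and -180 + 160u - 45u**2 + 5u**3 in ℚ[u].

By polynomial division,
  -3u**3 + 33u**2 - 138u + 216 = (-3/5)(5u**3 - 45u**2 + 160u - 180) + (6u**2 - 42u + 108)
  5u**3 - 45u**2 + 160u - 180 = ((5/6)u - 5/3)(6u**2 - 42u + 108) + (0)
Last nonzero remainder: 6u**2 - 42u + 108. Dividing through by 6 gives the monic gcd u**2 - 7u + 18.
Then lcm(f, g) = f·g / gcd(f, g); expanding and making the result monic gives the answer.

144 - 164u + 68u**2 - 13u**3 + u**4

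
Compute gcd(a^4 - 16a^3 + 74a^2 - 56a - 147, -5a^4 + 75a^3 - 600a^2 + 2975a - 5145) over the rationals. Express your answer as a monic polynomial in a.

a^2 - 10a + 21

By polynomial division,
  a^4 - 16a^3 + 74a^2 - 56a - 147 = (-1/5)(-5a^4 + 75a^3 - 600a^2 + 2975a - 5145) + (-a^3 - 46a^2 + 539a - 1176)
  -5a^4 + 75a^3 - 600a^2 + 2975a - 5145 = (5a - 305)(-a^3 - 46a^2 + 539a - 1176) + (-17325a^2 + 173250a - 363825)
  -a^3 - 46a^2 + 539a - 1176 = ((1/17325)a + 8/2475)(-17325a^2 + 173250a - 363825) + (0)
Last nonzero remainder: -17325a^2 + 173250a - 363825. Dividing through by -17325 gives the monic gcd a^2 - 10a + 21.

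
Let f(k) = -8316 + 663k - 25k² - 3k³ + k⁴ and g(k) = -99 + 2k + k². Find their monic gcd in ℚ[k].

Apply the Euclidean algorithm:
  k⁴ - 3k³ - 25k² + 663k - 8316 = (k² - 5k + 84)(k² + 2k - 99) + (0)
The last nonzero remainder k² + 2k - 99 is already monic.

-99 + 2k + k²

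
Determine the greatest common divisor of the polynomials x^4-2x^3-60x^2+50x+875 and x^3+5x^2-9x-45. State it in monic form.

x+5

By polynomial division,
  x^4-2x^3-60x^2+50x+875 = (x-7)(x^3+5x^2-9x-45) + (-16x^2+32x+560)
  x^3+5x^2-9x-45 = (-(1/16)x-7/16)(-16x^2+32x+560) + (40x+200)
  -16x^2+32x+560 = (-(2/5)x+14/5)(40x+200) + (0)
Last nonzero remainder: 40x+200. Dividing through by 40 gives the monic gcd x+5.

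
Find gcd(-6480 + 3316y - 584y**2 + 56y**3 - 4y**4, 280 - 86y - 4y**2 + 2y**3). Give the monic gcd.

Apply the Euclidean algorithm:
  -4y**4 + 56y**3 - 584y**2 + 3316y - 6480 = (-2y + 24)(2y**3 - 4y**2 - 86y + 280) + (-660y**2 + 5940y - 13200)
  2y**3 - 4y**2 - 86y + 280 = (-(1/330)y - 7/330)(-660y**2 + 5940y - 13200) + (0)
Last nonzero remainder: -660y**2 + 5940y - 13200. Dividing through by -660 gives the monic gcd y**2 - 9y + 20.

20 - 9y + y**2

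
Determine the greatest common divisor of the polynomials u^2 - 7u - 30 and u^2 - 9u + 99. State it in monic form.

1

Euclidean algorithm in ℚ[u]:
  u^2 - 7u - 30 = (u^2 - 9u + 99) + (2u - 129)
  u^2 - 9u + 99 = ((1/2)u + 111/4)(2u - 129) + (14715/4)
  2u - 129 = ((8/14715)u - 172/4905)(14715/4) + (0)
The last nonzero remainder is the constant 14715/4, so the polynomials are coprime and gcd = 1.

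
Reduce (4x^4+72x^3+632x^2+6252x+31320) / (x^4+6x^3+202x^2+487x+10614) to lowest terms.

(4x^2+76x+360)/(x^2+7x+122)

By polynomial division,
  4x^4+72x^3+632x^2+6252x+31320 = (4)(x^4+6x^3+202x^2+487x+10614) + (48x^3−176x^2+4304x−11136)
  x^4+6x^3+202x^2+487x+10614 = ((1/48)x+29/144)(48x^3−176x^2+4304x−11136) + ((1330/9)x^2−(1330/9)x+38570/3)
  48x^3−176x^2+4304x−11136 = ((216/665)x−576/665)((1330/9)x^2−(1330/9)x+38570/3) + (0)
Last nonzero remainder: (1330/9)x^2−(1330/9)x+38570/3. Dividing through by 1330/9 gives the monic gcd x^2−x+87.
Cancel x^2−x+87 from numerator and denominator to get the reduced form.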